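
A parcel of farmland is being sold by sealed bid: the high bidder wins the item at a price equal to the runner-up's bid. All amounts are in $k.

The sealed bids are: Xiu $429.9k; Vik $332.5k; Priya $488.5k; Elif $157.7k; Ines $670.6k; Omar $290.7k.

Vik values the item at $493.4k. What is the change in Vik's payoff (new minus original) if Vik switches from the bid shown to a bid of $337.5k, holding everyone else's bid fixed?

$0k

The highest bid among the other bidders is $670.6k; Vik's bid doesn't change that.
Original bid $332.5k: Vik is not highest (top rival bid is $670.6k); payoff $0k.
Alternative bid $337.5k: Vik is not highest (top rival bid is $670.6k); payoff $0k.
Change in payoff = $0k − ($0k) = $0k.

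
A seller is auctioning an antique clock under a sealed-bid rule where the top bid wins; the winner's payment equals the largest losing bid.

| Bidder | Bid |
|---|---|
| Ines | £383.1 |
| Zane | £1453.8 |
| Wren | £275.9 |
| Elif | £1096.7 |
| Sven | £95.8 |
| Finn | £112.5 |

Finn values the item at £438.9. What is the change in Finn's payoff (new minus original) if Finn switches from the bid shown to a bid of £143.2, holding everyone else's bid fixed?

£0

The highest bid among the other bidders is £1453.8; Finn's bid doesn't change that.
Original bid £112.5: Finn is not highest (top rival bid is £1453.8); payoff £0.
Alternative bid £143.2: Finn is not highest (top rival bid is £1453.8); payoff £0.
Change in payoff = £0 − (£0) = £0.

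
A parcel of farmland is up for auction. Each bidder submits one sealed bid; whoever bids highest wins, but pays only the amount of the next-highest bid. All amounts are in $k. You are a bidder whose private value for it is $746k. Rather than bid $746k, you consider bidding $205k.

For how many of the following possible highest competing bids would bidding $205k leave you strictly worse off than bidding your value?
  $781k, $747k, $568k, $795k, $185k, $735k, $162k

The deviation hurts exactly when the highest competing bid lies strictly between $205k and $746k — underbidding then forfeits a profitable win.
$781k: above both → same outcome either way.
$747k: above both → same outcome either way.
$568k: inside the interval → strictly worse (loss $178k).
$795k: above both → same outcome either way.
$185k: below both → same outcome either way.
$735k: inside the interval → strictly worse (loss $11k).
$162k: below both → same outcome either way.
Count: 2.

2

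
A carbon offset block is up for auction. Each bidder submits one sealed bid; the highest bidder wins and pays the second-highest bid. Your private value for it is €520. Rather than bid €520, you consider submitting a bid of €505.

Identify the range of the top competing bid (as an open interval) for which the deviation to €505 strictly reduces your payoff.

If the competing bid is below €505, both bids win at the same price — no difference.
If it is above €520, both bids lose — no difference.
If it lies strictly between €505 and €520, bidding your value wins at a price below your value (positive payoff) while bidding €505 loses (payoff 0).
So the deviation strictly hurts on the open interval (€505, €520).

(€505, €520)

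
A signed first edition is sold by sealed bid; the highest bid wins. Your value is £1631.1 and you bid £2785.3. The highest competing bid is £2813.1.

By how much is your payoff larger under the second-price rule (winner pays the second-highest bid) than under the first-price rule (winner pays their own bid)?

£0

Your bid £2785.3 is below £2813.1, so you lose under either rule.
Payoff is £0 in both cases; difference = £0.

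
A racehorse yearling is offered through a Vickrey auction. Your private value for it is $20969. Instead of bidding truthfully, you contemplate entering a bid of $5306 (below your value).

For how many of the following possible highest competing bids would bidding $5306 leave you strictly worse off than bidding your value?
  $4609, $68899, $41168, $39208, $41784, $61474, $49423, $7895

The deviation hurts exactly when the highest competing bid lies strictly between $5306 and $20969 — underbidding then forfeits a profitable win.
$4609: below both → same outcome either way.
$68899: above both → same outcome either way.
$41168: above both → same outcome either way.
$39208: above both → same outcome either way.
$41784: above both → same outcome either way.
$61474: above both → same outcome either way.
$49423: above both → same outcome either way.
$7895: inside the interval → strictly worse (loss $13074).
Count: 1.

1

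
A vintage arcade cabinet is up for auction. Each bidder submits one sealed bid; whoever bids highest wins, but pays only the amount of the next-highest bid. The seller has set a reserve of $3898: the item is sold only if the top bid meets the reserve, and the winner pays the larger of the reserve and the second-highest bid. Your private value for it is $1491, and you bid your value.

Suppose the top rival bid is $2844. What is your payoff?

$0

Your bid $1491 is below the highest competing bid $2844, so you lose. Payoff $0.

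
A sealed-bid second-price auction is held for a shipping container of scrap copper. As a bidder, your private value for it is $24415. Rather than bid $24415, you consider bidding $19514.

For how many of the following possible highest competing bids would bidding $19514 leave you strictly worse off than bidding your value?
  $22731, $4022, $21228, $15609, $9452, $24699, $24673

The deviation hurts exactly when the highest competing bid lies strictly between $19514 and $24415 — underbidding then forfeits a profitable win.
$22731: inside the interval → strictly worse (loss $1684).
$4022: below both → same outcome either way.
$21228: inside the interval → strictly worse (loss $3187).
$15609: below both → same outcome either way.
$9452: below both → same outcome either way.
$24699: above both → same outcome either way.
$24673: above both → same outcome either way.
Count: 2.

2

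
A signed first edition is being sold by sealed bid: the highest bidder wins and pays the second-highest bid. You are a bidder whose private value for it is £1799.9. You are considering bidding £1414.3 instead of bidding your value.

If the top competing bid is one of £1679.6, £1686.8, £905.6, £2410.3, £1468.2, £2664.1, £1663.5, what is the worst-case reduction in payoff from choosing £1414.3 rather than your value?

£1679.6: truthful gives £120.3, deviation gives £0 → loss £120.3.
£1686.8: truthful gives £113.1, deviation gives £0 → loss £113.1.
£905.6: same outcome either way → loss £0.
£2410.3: same outcome either way → loss £0.
£1468.2: truthful gives £331.7, deviation gives £0 → loss £331.7.
£2664.1: same outcome either way → loss £0.
£1663.5: truthful gives £136.4, deviation gives £0 → loss £136.4.
Maximum loss: £331.7.

£331.7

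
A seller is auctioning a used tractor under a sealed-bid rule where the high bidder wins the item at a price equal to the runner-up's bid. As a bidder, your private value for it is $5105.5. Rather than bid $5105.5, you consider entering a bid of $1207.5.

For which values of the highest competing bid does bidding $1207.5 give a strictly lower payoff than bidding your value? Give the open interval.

($1207.5, $5105.5)

If the competing bid is below $1207.5, both bids win at the same price — no difference.
If it is above $5105.5, both bids lose — no difference.
If it lies strictly between $1207.5 and $5105.5, bidding your value wins at a price below your value (positive payoff) while bidding $1207.5 loses (payoff 0).
So the deviation strictly hurts on the open interval ($1207.5, $5105.5).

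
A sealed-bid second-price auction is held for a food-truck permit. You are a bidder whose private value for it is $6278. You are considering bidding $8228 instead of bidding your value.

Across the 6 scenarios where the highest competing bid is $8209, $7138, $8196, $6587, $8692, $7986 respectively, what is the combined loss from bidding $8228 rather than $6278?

The deviation costs you only when the competing bid falls strictly between $6278 and $8228; elsewhere both bids give the same outcome.
$8209: truthful payoff $0, deviation payoff −$1931 → loss $1931.
$7138: truthful payoff $0, deviation payoff −$860 → loss $860.
$8196: truthful payoff $0, deviation payoff −$1918 → loss $1918.
$6587: truthful payoff $0, deviation payoff −$309 → loss $309.
$8692: outcomes coincide → loss $0.
$7986: truthful payoff $0, deviation payoff −$1708 → loss $1708.
Total loss = $1931 + $860 + $1918 + $309 + $1708 = $6726.
In a second-price auction your bid sets only whether you win, not what you pay, so bidding your true value is weakly dominant.

$6726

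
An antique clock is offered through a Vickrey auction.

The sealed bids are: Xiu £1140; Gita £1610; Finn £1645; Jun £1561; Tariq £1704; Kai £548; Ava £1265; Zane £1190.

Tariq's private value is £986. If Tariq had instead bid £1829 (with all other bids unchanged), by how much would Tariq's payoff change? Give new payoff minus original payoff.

The highest bid among the other bidders is £1645; Tariq's bid doesn't change that.
Original bid £1704: Tariq is highest, pays the top rival bid £1645; payoff £986 − £1645 = −£659.
Alternative bid £1829: Tariq is highest, pays the top rival bid £1645; payoff £986 − £1645 = −£659.
Change in payoff = −£659 − (−£659) = £0.

£0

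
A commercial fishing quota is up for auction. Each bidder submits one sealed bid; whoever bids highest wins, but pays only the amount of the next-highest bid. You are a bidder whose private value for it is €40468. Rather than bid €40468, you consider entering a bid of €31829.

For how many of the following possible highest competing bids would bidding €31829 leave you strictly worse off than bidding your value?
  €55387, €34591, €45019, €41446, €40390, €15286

The deviation hurts exactly when the highest competing bid lies strictly between €31829 and €40468 — underbidding then forfeits a profitable win.
€55387: above both → same outcome either way.
€34591: inside the interval → strictly worse (loss €5877).
€45019: above both → same outcome either way.
€41446: above both → same outcome either way.
€40390: inside the interval → strictly worse (loss €78).
€15286: below both → same outcome either way.
Count: 2.

2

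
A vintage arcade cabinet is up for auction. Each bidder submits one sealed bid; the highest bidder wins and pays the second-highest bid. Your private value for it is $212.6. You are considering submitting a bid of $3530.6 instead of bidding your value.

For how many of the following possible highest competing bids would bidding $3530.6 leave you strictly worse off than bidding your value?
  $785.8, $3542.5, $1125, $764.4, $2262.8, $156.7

4

The deviation hurts exactly when the highest competing bid lies strictly between $212.6 and $3530.6 — overbidding then wins at a price above your value.
$785.8: inside the interval → strictly worse (loss $573.2).
$3542.5: above both → same outcome either way.
$1125: inside the interval → strictly worse (loss $912.4).
$764.4: inside the interval → strictly worse (loss $551.8).
$2262.8: inside the interval → strictly worse (loss $2050.2).
$156.7: below both → same outcome either way.
Count: 4.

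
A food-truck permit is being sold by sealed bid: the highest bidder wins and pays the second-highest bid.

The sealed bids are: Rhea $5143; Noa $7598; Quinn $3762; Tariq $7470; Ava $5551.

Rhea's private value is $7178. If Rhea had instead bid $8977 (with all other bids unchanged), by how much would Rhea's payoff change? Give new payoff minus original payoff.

−$420

The highest bid among the other bidders is $7598; Rhea's bid doesn't change that.
Original bid $5143: Rhea is not highest (top rival bid is $7598); payoff $0.
Alternative bid $8977: Rhea is highest, pays the top rival bid $7598; payoff $7178 − $7598 = −$420.
Change in payoff = −$420 − ($0) = −$420.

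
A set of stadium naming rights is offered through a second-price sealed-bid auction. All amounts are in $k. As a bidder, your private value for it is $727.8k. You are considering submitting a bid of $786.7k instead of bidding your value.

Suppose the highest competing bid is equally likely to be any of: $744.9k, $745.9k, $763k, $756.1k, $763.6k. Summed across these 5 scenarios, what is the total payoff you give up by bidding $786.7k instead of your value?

The deviation costs you only when the competing bid falls strictly between $727.8k and $786.7k; elsewhere both bids give the same outcome.
$744.9k: truthful payoff $0k, deviation payoff −$17.1k → loss $17.1k.
$745.9k: truthful payoff $0k, deviation payoff −$18.1k → loss $18.1k.
$763k: truthful payoff $0k, deviation payoff −$35.2k → loss $35.2k.
$756.1k: truthful payoff $0k, deviation payoff −$28.3k → loss $28.3k.
$763.6k: truthful payoff $0k, deviation payoff −$35.8k → loss $35.8k.
Total loss = $17.1k + $18.1k + $35.2k + $28.3k + $35.8k = $134.5k.
In a second-price auction your bid sets only whether you win, not what you pay, so bidding your true value is weakly dominant.

$134.5k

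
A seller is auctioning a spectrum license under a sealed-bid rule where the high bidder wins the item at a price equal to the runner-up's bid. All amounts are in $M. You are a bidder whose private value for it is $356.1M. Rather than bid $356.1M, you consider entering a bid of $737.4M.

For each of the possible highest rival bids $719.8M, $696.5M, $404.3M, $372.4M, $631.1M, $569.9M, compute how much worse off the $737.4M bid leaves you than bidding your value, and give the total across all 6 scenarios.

The deviation costs you only when the competing bid falls strictly between $356.1M and $737.4M; elsewhere both bids give the same outcome.
$719.8M: truthful payoff $0M, deviation payoff −$363.7M → loss $363.7M.
$696.5M: truthful payoff $0M, deviation payoff −$340.4M → loss $340.4M.
$404.3M: truthful payoff $0M, deviation payoff −$48.2M → loss $48.2M.
$372.4M: truthful payoff $0M, deviation payoff −$16.3M → loss $16.3M.
$631.1M: truthful payoff $0M, deviation payoff −$275M → loss $275M.
$569.9M: truthful payoff $0M, deviation payoff −$213.8M → loss $213.8M.
Total loss = $363.7M + $340.4M + $48.2M + $16.3M + $275M + $213.8M = $1257.4M.

$1257.4M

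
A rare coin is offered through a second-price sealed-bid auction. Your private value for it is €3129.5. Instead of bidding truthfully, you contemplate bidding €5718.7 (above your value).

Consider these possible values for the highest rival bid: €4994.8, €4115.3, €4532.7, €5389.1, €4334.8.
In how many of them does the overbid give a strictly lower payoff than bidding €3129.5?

The deviation hurts exactly when the highest competing bid lies strictly between €3129.5 and €5718.7 — overbidding then wins at a price above your value.
€4994.8: inside the interval → strictly worse (loss €1865.3).
€4115.3: inside the interval → strictly worse (loss €985.8).
€4532.7: inside the interval → strictly worse (loss €1403.2).
€5389.1: inside the interval → strictly worse (loss €2259.6).
€4334.8: inside the interval → strictly worse (loss €1205.3).
Count: 5.

5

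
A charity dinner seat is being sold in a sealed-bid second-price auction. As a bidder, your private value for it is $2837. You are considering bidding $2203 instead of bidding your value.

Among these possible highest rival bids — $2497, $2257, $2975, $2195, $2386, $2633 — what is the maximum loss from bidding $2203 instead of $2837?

$2497: truthful gives $340, deviation gives $0 → loss $340.
$2257: truthful gives $580, deviation gives $0 → loss $580.
$2975: same outcome either way → loss $0.
$2195: same outcome either way → loss $0.
$2386: truthful gives $451, deviation gives $0 → loss $451.
$2633: truthful gives $204, deviation gives $0 → loss $204.
Maximum loss: $580.

$580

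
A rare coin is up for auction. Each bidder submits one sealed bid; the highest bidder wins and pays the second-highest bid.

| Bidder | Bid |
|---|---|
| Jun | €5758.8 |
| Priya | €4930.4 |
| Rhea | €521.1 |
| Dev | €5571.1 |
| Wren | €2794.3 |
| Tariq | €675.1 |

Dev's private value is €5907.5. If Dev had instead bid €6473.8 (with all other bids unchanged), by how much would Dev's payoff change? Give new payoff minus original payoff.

The highest bid among the other bidders is €5758.8; Dev's bid doesn't change that.
Original bid €5571.1: Dev is not highest (top rival bid is €5758.8); payoff €0.
Alternative bid €6473.8: Dev is highest, pays the top rival bid €5758.8; payoff €5907.5 − €5758.8 = €148.7.
Change in payoff = €148.7 − (€0) = €148.7.

€148.7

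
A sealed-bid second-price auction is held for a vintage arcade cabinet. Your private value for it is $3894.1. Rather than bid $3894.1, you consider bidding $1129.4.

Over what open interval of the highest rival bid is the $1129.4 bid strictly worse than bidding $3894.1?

If the competing bid is below $1129.4, both bids win at the same price — no difference.
If it is above $3894.1, both bids lose — no difference.
If it lies strictly between $1129.4 and $3894.1, bidding your value wins at a price below your value (positive payoff) while bidding $1129.4 loses (payoff 0).
So the deviation strictly hurts on the open interval ($1129.4, $3894.1).

($1129.4, $3894.1)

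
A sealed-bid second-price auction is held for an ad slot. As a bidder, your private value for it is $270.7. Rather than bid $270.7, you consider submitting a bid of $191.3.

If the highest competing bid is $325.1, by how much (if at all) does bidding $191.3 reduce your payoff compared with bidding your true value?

Bidding your value $270.7: you lose (since $270.7 < $325.1). Payoff $0.
Bidding $191.3: you lose. Payoff $0.
Difference = $0 − $0 = $0; both bids lead to the same outcome because the competing bid is above both your value and your alternative bid.

$0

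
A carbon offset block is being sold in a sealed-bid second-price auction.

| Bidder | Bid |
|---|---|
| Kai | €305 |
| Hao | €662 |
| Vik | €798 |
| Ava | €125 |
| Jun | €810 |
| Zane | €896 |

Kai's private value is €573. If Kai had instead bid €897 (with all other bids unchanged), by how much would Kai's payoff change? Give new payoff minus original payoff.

−€323

The highest bid among the other bidders is €896; Kai's bid doesn't change that.
Original bid €305: Kai is not highest (top rival bid is €896); payoff €0.
Alternative bid €897: Kai is highest, pays the top rival bid €896; payoff €573 − €896 = −€323.
Change in payoff = −€323 − (€0) = −€323.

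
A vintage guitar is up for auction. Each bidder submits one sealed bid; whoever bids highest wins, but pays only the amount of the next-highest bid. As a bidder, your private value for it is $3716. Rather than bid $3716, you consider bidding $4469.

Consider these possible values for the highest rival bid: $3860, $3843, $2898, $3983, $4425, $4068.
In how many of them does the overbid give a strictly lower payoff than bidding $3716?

5

The deviation hurts exactly when the highest competing bid lies strictly between $3716 and $4469 — overbidding then wins at a price above your value.
$3860: inside the interval → strictly worse (loss $144).
$3843: inside the interval → strictly worse (loss $127).
$2898: below both → same outcome either way.
$3983: inside the interval → strictly worse (loss $267).
$4425: inside the interval → strictly worse (loss $709).
$4068: inside the interval → strictly worse (loss $352).
Count: 5.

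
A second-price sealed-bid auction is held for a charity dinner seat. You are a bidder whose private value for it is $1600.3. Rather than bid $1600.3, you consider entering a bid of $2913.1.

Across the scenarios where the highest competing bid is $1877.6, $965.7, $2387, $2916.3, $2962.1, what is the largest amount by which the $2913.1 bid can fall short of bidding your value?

$1877.6: truthful gives $0, deviation gives −$277.3 → loss $277.3.
$965.7: same outcome either way → loss $0.
$2387: truthful gives $0, deviation gives −$786.7 → loss $786.7.
$2916.3: same outcome either way → loss $0.
$2962.1: same outcome either way → loss $0.
Maximum loss: $786.7.

$786.7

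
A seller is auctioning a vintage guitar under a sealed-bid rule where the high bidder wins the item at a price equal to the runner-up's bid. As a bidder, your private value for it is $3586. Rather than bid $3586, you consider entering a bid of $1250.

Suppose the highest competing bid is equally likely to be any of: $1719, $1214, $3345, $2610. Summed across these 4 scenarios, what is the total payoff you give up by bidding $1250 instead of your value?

The deviation costs you only when the competing bid falls strictly between $1250 and $3586; elsewhere both bids give the same outcome.
$1719: truthful payoff $1867, deviation payoff $0 → loss $1867.
$1214: outcomes coincide → loss $0.
$3345: truthful payoff $241, deviation payoff $0 → loss $241.
$2610: truthful payoff $976, deviation payoff $0 → loss $976.
Total loss = $1867 + $241 + $976 = $3084.

$3084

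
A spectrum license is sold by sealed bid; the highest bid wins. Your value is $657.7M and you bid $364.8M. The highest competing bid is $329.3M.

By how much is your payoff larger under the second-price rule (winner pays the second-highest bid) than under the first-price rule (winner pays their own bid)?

You have the highest bid, so you win under either rule.
Second-price: pay $329.3M → payoff $328.4M.
First-price: pay your own bid $364.8M → payoff $292.9M.
Difference = $328.4M − ($292.9M) = $35.5M.

$35.5M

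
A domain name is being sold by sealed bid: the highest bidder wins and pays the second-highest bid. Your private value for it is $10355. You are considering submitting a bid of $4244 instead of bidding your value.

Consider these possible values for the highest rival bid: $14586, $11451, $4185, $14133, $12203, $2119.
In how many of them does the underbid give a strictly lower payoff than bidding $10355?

The deviation hurts exactly when the highest competing bid lies strictly between $4244 and $10355 — underbidding then forfeits a profitable win.
$14586: above both → same outcome either way.
$11451: above both → same outcome either way.
$4185: below both → same outcome either way.
$14133: above both → same outcome either way.
$12203: above both → same outcome either way.
$2119: below both → same outcome either way.
Count: 0.

0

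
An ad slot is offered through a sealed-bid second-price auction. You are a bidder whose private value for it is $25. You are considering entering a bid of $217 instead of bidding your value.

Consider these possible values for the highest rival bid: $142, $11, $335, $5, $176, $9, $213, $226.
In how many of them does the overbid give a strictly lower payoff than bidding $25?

The deviation hurts exactly when the highest competing bid lies strictly between $25 and $217 — overbidding then wins at a price above your value.
$142: inside the interval → strictly worse (loss $117).
$11: below both → same outcome either way.
$335: above both → same outcome either way.
$5: below both → same outcome either way.
$176: inside the interval → strictly worse (loss $151).
$9: below both → same outcome either way.
$213: inside the interval → strictly worse (loss $188).
$226: above both → same outcome either way.
Count: 3.

3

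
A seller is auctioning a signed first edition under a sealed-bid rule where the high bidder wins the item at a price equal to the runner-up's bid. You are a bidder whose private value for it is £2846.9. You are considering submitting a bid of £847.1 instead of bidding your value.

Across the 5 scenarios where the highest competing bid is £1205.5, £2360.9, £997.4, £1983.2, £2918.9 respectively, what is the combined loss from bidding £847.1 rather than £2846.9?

£4840.6

The deviation costs you only when the competing bid falls strictly between £847.1 and £2846.9; elsewhere both bids give the same outcome.
£1205.5: truthful payoff £1641.4, deviation payoff £0 → loss £1641.4.
£2360.9: truthful payoff £486, deviation payoff £0 → loss £486.
£997.4: truthful payoff £1849.5, deviation payoff £0 → loss £1849.5.
£1983.2: truthful payoff £863.7, deviation payoff £0 → loss £863.7.
£2918.9: outcomes coincide → loss £0.
Total loss = £1641.4 + £486 + £1849.5 + £863.7 = £4840.6.
Truthful bidding weakly dominates here: raising your bid can only win items priced above your value, and lowering it can only forfeit items priced below.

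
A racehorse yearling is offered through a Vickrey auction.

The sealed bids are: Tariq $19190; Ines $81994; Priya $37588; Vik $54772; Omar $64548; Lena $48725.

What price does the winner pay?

$64548

Highest bid: Ines at $81994, so Ines wins.
Second-highest bid: Omar at $64548 — that is the price the winner pays.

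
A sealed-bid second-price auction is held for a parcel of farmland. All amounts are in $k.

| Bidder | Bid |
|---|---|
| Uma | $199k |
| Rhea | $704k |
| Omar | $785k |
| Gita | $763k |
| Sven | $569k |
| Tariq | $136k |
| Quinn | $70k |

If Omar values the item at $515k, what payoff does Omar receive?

Highest bid: Omar at $785k, so Omar wins.
Second-highest bid: Gita at $763k — that is the price the winner pays.
Omar's payoff = value − price = $515k − $763k = −$248k.

−$248k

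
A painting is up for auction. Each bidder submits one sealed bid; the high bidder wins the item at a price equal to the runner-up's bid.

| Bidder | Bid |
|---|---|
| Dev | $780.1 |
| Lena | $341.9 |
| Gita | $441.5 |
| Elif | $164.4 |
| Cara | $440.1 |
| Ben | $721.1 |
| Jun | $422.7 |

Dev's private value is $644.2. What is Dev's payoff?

Highest bid: Dev at $780.1, so Dev wins.
Second-highest bid: Ben at $721.1 — that is the price the winner pays.
Dev's payoff = value − price = $644.2 − $721.1 = −$76.9.

−$76.9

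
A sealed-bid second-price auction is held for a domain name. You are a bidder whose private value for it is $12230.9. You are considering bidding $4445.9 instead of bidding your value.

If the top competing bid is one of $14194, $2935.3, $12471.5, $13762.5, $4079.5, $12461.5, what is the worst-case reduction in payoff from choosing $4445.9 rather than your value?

$14194: same outcome either way → loss $0.
$2935.3: same outcome either way → loss $0.
$12471.5: same outcome either way → loss $0.
$13762.5: same outcome either way → loss $0.
$4079.5: same outcome either way → loss $0.
$12461.5: same outcome either way → loss $0.
Maximum loss: $0.

$0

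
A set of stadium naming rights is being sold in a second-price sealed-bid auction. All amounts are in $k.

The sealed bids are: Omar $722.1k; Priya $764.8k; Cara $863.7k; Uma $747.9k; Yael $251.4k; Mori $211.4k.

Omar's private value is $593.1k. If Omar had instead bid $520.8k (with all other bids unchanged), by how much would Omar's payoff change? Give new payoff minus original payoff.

The highest bid among the other bidders is $863.7k; Omar's bid doesn't change that.
Original bid $722.1k: Omar is not highest (top rival bid is $863.7k); payoff $0k.
Alternative bid $520.8k: Omar is not highest (top rival bid is $863.7k); payoff $0k.
Change in payoff = $0k − ($0k) = $0k.

$0k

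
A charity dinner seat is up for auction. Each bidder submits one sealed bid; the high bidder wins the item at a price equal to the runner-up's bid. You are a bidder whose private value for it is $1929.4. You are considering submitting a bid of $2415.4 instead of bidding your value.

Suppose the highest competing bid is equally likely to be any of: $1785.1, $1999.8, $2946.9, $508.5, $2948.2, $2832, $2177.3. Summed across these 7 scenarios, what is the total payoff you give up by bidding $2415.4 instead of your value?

$318.3

The deviation costs you only when the competing bid falls strictly between $1929.4 and $2415.4; elsewhere both bids give the same outcome.
$1785.1: outcomes coincide → loss $0.
$1999.8: truthful payoff $0, deviation payoff −$70.4 → loss $70.4.
$2946.9: outcomes coincide → loss $0.
$508.5: outcomes coincide → loss $0.
$2948.2: outcomes coincide → loss $0.
$2832: outcomes coincide → loss $0.
$2177.3: truthful payoff $0, deviation payoff −$247.9 → loss $247.9.
Total loss = $70.4 + $247.9 = $318.3.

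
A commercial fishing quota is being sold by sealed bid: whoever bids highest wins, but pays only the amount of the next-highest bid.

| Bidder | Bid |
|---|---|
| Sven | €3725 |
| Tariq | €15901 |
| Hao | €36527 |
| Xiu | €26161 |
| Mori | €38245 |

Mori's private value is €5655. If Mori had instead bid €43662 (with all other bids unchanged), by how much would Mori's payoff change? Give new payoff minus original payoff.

The highest bid among the other bidders is €36527; Mori's bid doesn't change that.
Original bid €38245: Mori is highest, pays the top rival bid €36527; payoff €5655 − €36527 = −€30872.
Alternative bid €43662: Mori is highest, pays the top rival bid €36527; payoff €5655 − €36527 = −€30872.
Change in payoff = −€30872 − (−€30872) = €0.

€0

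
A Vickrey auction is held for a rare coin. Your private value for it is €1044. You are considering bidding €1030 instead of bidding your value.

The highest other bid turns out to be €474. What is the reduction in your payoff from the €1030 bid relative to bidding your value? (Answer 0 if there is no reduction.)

Bidding your value €1044: you win (since €1044 > €474) and pay €474. Payoff €570.
Bidding €1030: you win and pay €474. Payoff €1044 − €474 = €570.
Difference = €570 − €570 = €0; both bids lead to the same outcome because the competing bid is below both your value and your alternative bid.

€0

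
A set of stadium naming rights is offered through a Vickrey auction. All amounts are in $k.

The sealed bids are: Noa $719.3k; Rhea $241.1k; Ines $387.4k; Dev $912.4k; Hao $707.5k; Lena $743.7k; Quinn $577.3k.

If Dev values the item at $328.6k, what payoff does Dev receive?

−$415.1k

Highest bid: Dev at $912.4k, so Dev wins.
Second-highest bid: Lena at $743.7k — that is the price the winner pays.
Dev's payoff = value − price = $328.6k − $743.7k = −$415.1k.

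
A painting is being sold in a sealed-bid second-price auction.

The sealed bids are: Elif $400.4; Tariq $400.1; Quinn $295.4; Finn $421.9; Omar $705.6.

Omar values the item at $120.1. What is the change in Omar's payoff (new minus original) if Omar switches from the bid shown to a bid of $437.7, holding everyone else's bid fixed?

$0

The highest bid among the other bidders is $421.9; Omar's bid doesn't change that.
Original bid $705.6: Omar is highest, pays the top rival bid $421.9; payoff $120.1 − $421.9 = −$301.8.
Alternative bid $437.7: Omar is highest, pays the top rival bid $421.9; payoff $120.1 − $421.9 = −$301.8.
Change in payoff = −$301.8 − (−$301.8) = $0.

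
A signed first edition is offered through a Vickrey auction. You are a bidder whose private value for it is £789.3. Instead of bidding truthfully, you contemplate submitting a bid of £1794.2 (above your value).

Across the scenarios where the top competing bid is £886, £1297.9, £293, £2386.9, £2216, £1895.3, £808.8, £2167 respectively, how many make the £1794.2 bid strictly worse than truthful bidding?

The deviation hurts exactly when the highest competing bid lies strictly between £789.3 and £1794.2 — overbidding then wins at a price above your value.
£886: inside the interval → strictly worse (loss £96.7).
£1297.9: inside the interval → strictly worse (loss £508.6).
£293: below both → same outcome either way.
£2386.9: above both → same outcome either way.
£2216: above both → same outcome either way.
£1895.3: above both → same outcome either way.
£808.8: inside the interval → strictly worse (loss £19.5).
£2167: above both → same outcome either way.
Count: 3.

3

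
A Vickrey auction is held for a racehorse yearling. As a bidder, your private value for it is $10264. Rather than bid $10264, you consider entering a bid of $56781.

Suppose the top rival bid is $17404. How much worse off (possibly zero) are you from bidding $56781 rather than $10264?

$7140

Bidding your value $10264: you lose (since $10264 < $17404). Payoff $0.
Bidding $56781: you win and pay $17404. Payoff $10264 − $17404 = −$7140.
The competing bid $17404 lies between your value and your inflated bid, so overbidding wins an item priced above your value.
Loss from deviating = $0 − (−$7140) = $7140.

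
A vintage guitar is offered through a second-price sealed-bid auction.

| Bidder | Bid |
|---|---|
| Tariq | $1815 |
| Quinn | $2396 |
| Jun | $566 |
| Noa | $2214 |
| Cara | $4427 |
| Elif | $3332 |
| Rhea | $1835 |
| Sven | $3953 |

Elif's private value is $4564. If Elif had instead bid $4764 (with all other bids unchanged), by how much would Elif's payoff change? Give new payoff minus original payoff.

The highest bid among the other bidders is $4427; Elif's bid doesn't change that.
Original bid $3332: Elif is not highest (top rival bid is $4427); payoff $0.
Alternative bid $4764: Elif is highest, pays the top rival bid $4427; payoff $4564 − $4427 = $137.
Change in payoff = $137 − ($0) = $137.

$137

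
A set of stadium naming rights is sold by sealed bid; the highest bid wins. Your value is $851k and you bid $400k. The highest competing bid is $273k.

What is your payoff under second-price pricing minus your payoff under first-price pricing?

You have the highest bid, so you win under either rule.
Second-price: pay $273k → payoff $578k.
First-price: pay your own bid $400k → payoff $451k.
Difference = $578k − ($451k) = $127k.

$127k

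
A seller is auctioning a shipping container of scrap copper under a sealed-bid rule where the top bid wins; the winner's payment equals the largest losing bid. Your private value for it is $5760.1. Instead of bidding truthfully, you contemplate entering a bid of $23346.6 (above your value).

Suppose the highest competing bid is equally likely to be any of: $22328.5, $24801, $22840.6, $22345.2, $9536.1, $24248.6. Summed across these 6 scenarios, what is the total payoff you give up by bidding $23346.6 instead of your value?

$54010

The deviation costs you only when the competing bid falls strictly between $5760.1 and $23346.6; elsewhere both bids give the same outcome.
$22328.5: truthful payoff $0, deviation payoff −$16568.4 → loss $16568.4.
$24801: outcomes coincide → loss $0.
$22840.6: truthful payoff $0, deviation payoff −$17080.5 → loss $17080.5.
$22345.2: truthful payoff $0, deviation payoff −$16585.1 → loss $16585.1.
$9536.1: truthful payoff $0, deviation payoff −$3776 → loss $3776.
$24248.6: outcomes coincide → loss $0.
Total loss = $16568.4 + $17080.5 + $16585.1 + $3776 = $54010.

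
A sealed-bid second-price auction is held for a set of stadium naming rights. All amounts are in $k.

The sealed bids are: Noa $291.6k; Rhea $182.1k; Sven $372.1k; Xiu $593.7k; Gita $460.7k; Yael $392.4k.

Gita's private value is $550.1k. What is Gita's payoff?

$0k

Highest bid: Xiu at $593.7k, so Xiu wins.
Second-highest bid: Gita at $460.7k — that is the price the winner pays.
Gita did not win, so Gita pays nothing and receives nothing: payoff $0k.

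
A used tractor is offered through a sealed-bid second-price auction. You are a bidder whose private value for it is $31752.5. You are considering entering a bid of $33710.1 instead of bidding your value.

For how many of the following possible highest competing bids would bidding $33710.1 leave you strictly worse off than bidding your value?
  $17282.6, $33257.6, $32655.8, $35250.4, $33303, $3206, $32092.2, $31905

5

The deviation hurts exactly when the highest competing bid lies strictly between $31752.5 and $33710.1 — overbidding then wins at a price above your value.
$17282.6: below both → same outcome either way.
$33257.6: inside the interval → strictly worse (loss $1505.1).
$32655.8: inside the interval → strictly worse (loss $903.3).
$35250.4: above both → same outcome either way.
$33303: inside the interval → strictly worse (loss $1550.5).
$3206: below both → same outcome either way.
$32092.2: inside the interval → strictly worse (loss $339.7).
$31905: inside the interval → strictly worse (loss $152.5).
Count: 5.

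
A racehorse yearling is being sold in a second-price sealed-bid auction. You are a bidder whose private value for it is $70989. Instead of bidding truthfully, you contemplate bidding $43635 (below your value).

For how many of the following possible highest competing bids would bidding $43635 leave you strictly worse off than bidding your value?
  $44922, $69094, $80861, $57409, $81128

3

The deviation hurts exactly when the highest competing bid lies strictly between $43635 and $70989 — underbidding then forfeits a profitable win.
$44922: inside the interval → strictly worse (loss $26067).
$69094: inside the interval → strictly worse (loss $1895).
$80861: above both → same outcome either way.
$57409: inside the interval → strictly worse (loss $13580).
$81128: above both → same outcome either way.
Count: 3.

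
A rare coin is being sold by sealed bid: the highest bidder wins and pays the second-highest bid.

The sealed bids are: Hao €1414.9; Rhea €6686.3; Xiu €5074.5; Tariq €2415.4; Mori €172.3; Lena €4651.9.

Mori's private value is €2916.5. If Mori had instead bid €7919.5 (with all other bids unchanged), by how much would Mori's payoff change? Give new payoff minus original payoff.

−€3769.8

The highest bid among the other bidders is €6686.3; Mori's bid doesn't change that.
Original bid €172.3: Mori is not highest (top rival bid is €6686.3); payoff €0.
Alternative bid €7919.5: Mori is highest, pays the top rival bid €6686.3; payoff €2916.5 − €6686.3 = −€3769.8.
Change in payoff = −€3769.8 − (€0) = −€3769.8.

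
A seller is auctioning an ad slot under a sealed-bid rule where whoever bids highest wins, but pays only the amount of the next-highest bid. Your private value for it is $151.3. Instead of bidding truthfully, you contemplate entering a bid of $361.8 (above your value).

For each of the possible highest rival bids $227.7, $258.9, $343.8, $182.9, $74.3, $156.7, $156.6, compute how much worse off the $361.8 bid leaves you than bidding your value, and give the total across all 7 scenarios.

The deviation costs you only when the competing bid falls strictly between $151.3 and $361.8; elsewhere both bids give the same outcome.
$227.7: truthful payoff $0, deviation payoff −$76.4 → loss $76.4.
$258.9: truthful payoff $0, deviation payoff −$107.6 → loss $107.6.
$343.8: truthful payoff $0, deviation payoff −$192.5 → loss $192.5.
$182.9: truthful payoff $0, deviation payoff −$31.6 → loss $31.6.
$74.3: outcomes coincide → loss $0.
$156.7: truthful payoff $0, deviation payoff −$5.4 → loss $5.4.
$156.6: truthful payoff $0, deviation payoff −$5.3 → loss $5.3.
Total loss = $76.4 + $107.6 + $192.5 + $31.6 + $5.4 + $5.3 = $418.8.

$418.8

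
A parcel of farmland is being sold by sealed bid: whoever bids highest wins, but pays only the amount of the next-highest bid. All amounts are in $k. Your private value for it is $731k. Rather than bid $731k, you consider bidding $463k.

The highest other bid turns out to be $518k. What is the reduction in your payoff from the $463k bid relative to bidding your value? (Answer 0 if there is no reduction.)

Bidding your value $731k: you win (since $731k > $518k) and pay $518k. Payoff $213k.
Bidding $463k: you lose. Payoff $0k.
The competing bid $518k lies between your shaded bid and your value, so underbidding forfeits an item you could have won at a profitable price.
Loss from deviating = $213k − ($0k) = $213k.
Because the price is fixed by the runner-up's bid, deviating from your value can only change a good outcome into a bad one — never the reverse.

$213k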